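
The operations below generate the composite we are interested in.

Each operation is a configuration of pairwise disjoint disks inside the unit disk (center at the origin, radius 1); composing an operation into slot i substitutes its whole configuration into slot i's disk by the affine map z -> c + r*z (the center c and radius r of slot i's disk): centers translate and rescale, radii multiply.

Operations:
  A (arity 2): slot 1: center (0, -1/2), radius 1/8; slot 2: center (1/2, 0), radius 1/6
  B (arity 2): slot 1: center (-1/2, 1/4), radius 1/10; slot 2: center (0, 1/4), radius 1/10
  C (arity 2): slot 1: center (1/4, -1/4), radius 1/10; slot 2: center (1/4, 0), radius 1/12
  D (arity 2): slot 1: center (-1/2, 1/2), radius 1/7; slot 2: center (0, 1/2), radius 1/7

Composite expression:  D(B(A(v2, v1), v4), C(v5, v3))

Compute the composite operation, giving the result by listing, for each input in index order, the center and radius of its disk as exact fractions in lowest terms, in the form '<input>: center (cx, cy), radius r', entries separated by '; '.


v1: center (-79/140, 15/28), radius 1/420; v2: center (-4/7, 37/70), radius 1/560; v3: center (1/28, 1/2), radius 1/84; v4: center (-1/2, 15/28), radius 1/70; v5: center (1/28, 13/28), radius 1/70


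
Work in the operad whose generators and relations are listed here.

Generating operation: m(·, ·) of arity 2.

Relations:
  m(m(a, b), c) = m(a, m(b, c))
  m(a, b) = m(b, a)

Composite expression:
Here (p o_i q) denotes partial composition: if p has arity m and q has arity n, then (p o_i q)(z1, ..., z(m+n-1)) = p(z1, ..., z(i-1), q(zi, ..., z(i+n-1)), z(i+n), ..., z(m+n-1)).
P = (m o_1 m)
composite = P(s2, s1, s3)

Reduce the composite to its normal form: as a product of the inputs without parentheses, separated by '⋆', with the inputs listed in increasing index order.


s1 ⋆ s2 ⋆ s3

Any arrangement under m is one operation, so sort the s-inputs.
m(s2, s1) unparenthesizes to s2 ⋆ s1
m(m(s2, s1), s3) unparenthesizes to s2 ⋆ s1 ⋆ s3
commutativity sorts the factors: s1 ⋆ s2 ⋆ s3


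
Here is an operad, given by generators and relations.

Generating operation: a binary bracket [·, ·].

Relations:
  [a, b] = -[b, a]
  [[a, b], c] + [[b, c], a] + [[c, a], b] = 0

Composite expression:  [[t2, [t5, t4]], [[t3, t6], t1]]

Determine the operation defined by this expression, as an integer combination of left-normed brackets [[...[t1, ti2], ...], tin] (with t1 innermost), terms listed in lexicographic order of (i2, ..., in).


Expand each bracket as ab - ba; the t1-initial words give the coefficients.
Composite bracket: [[t2, [t5, t4]], [[t3, t6], t1]]
Each bracket splits as ab - ba, giving 32 signed words (2^5 = 32).
Only words starting with t1 matter:
  the word t1t3t6t2t4t5 carries sign -1 and contributes -[[[[[t1, t3], t6], t2], t4], t5]
  the word t1t3t6t2t5t4 carries sign +1 and contributes +[[[[[t1, t3], t6], t2], t5], t4]
  the word t1t3t6t4t5t2 carries sign +1 and contributes +[[[[[t1, t3], t6], t4], t5], t2]
  the word t1t3t6t5t4t2 carries sign -1 and contributes -[[[[[t1, t3], t6], t5], t4], t2]
  the word t1t6t3t2t4t5 carries sign +1 and contributes +[[[[[t1, t6], t3], t2], t4], t5]
  the word t1t6t3t2t5t4 carries sign -1 and contributes -[[[[[t1, t6], t3], t2], t5], t4]
  the word t1t6t3t4t5t2 carries sign -1 and contributes -[[[[[t1, t6], t3], t4], t5], t2]
  the word t1t6t3t5t4t2 carries sign +1 and contributes +[[[[[t1, t6], t3], t5], t4], t2]

-[[[[[t1, t3], t6], t2], t4], t5] + [[[[[t1, t3], t6], t2], t5], t4] + [[[[[t1, t3], t6], t4], t5], t2] - [[[[[t1, t3], t6], t5], t4], t2] + [[[[[t1, t6], t3], t2], t4], t5] - [[[[[t1, t6], t3], t2], t5], t4] - [[[[[t1, t6], t3], t4], t5], t2] + [[[[[t1, t6], t3], t5], t4], t2]


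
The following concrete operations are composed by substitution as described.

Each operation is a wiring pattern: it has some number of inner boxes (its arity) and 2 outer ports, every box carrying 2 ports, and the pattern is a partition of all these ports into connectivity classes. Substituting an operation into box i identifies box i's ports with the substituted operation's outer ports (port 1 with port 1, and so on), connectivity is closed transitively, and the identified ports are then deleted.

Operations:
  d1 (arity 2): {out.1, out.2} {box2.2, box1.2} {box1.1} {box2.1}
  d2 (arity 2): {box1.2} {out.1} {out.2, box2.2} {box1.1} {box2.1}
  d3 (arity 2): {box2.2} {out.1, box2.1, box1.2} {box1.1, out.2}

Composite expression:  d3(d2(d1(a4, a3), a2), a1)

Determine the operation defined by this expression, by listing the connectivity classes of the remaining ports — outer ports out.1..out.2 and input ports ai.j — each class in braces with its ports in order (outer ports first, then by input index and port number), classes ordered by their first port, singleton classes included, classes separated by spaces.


{out.1, a1.1, a2.2} {out.2} {a1.2} {a2.1} {a3.1} {a3.2, a4.2} {a4.1}

Connectivity passes through glued d3-boundaries; trace each wire chain.
after d1, the pattern on (a4, a3) reads {out.1, out.2} {a3.1} {a3.2, a4.2} {a4.1} (out.j = its outer ports)
after d2, the pattern on (a4, a3, a2) reads {out.1} {out.2, a2.2} {a2.1} {a3.1} {a3.2, a4.2} {a4.1} (out.j = its outer ports)
after d3, the pattern on (a4, a3, a2, a1) reads {out.1, a1.1, a2.2} {out.2} {a1.2} {a2.1} {a3.1} {a3.2, a4.2} {a4.1} (out.j = its outer ports)


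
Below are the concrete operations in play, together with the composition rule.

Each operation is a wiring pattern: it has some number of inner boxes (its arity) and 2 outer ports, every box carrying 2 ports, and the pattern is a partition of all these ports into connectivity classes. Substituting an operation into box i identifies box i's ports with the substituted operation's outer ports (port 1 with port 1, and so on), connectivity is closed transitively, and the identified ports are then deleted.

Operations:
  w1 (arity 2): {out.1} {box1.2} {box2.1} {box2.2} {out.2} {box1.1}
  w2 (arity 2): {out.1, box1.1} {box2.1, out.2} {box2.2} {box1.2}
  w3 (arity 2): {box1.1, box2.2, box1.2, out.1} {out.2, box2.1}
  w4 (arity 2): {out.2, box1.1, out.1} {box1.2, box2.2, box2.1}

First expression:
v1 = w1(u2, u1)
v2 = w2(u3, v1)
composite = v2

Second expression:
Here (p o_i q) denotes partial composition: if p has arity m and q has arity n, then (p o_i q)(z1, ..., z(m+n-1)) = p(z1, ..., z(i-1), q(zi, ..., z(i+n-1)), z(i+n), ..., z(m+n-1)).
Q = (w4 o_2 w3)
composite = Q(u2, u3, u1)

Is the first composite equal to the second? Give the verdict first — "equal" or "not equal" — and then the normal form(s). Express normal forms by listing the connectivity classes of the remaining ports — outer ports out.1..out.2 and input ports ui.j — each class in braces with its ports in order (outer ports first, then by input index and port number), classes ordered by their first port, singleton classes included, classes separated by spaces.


not equal; first: {out.1, u3.1} {out.2} {u1.1} {u1.2} {u2.1} {u2.2} {u3.2}; second: {out.1, out.2, u2.1} {u1.1, u1.2, u2.2, u3.1, u3.2}


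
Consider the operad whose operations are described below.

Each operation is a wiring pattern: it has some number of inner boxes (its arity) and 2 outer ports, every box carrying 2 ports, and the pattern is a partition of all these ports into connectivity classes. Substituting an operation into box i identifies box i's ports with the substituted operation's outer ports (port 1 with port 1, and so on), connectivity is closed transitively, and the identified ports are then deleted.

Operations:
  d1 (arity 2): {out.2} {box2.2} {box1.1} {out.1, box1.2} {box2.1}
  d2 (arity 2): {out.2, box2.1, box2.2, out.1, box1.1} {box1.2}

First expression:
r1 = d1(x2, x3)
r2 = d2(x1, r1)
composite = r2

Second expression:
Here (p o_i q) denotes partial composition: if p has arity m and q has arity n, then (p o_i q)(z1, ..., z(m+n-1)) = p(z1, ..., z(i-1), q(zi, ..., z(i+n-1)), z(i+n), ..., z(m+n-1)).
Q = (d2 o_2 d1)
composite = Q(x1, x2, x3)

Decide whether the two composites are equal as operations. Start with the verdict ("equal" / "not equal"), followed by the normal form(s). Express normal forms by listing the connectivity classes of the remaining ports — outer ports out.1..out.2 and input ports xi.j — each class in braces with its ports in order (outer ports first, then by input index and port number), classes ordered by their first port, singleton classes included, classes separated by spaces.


equal; both compose to {out.1, out.2, x1.1, x2.2} {x1.2} {x2.1} {x3.1} {x3.2}

The first expression reduces to {out.1, out.2, x1.1, x2.2} {x1.2} {x2.1} {x3.1} {x3.2}
The second expression reduces to {out.1, out.2, x1.1, x2.2} {x1.2} {x2.1} {x3.1} {x3.2}
One common form — equal.


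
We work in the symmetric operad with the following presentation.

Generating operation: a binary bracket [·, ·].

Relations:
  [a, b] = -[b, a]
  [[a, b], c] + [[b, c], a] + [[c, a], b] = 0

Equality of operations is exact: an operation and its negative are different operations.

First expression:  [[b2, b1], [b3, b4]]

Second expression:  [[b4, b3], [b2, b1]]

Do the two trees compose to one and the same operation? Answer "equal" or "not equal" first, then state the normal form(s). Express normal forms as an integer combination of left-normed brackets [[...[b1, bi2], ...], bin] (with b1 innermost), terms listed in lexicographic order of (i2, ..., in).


equal: each reduces to -[[[b1, b2], b3], b4] + [[[b1, b2], b4], b3]


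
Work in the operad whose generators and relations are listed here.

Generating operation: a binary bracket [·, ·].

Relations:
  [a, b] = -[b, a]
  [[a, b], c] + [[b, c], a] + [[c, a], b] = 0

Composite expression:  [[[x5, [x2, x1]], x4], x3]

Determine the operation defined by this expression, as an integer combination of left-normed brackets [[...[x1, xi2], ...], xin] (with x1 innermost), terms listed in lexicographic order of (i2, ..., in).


[[[[x1, x2], x5], x4], x3]


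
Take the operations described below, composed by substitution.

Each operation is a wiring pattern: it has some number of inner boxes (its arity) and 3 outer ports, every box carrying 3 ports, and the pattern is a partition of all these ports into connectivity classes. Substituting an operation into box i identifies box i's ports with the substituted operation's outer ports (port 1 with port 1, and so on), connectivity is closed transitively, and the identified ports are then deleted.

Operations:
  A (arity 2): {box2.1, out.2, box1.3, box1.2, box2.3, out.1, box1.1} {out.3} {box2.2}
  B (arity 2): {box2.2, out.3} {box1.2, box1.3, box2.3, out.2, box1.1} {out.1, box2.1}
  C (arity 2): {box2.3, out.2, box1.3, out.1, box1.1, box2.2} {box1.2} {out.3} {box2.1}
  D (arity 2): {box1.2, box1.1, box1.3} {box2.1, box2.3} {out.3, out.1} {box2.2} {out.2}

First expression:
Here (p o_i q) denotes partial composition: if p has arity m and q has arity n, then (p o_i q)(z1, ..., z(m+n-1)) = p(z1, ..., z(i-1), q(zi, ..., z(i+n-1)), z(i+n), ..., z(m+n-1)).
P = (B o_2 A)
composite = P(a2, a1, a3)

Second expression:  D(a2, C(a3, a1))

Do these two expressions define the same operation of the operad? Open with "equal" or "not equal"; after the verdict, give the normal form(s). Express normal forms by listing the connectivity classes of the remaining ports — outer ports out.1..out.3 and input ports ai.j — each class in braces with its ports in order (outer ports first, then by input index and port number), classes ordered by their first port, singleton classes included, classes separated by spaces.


The first expression, normalized: {out.1, out.3, a1.1, a1.2, a1.3, a3.1, a3.3} {out.2, a2.1, a2.2, a2.3} {a3.2}
The second expression, normalized: {out.1, out.3} {out.2} {a1.1} {a1.2, a1.3, a3.1, a3.3} {a2.1, a2.2, a2.3} {a3.2}
The normal forms differ: not equal.

not equal: they reduce to {out.1, out.3, a1.1, a1.2, a1.3, a3.1, a3.3} {out.2, a2.1, a2.2, a2.3} {a3.2} and {out.1, out.3} {out.2} {a1.1} {a1.2, a1.3, a3.1, a3.3} {a2.1, a2.2, a2.3} {a3.2}


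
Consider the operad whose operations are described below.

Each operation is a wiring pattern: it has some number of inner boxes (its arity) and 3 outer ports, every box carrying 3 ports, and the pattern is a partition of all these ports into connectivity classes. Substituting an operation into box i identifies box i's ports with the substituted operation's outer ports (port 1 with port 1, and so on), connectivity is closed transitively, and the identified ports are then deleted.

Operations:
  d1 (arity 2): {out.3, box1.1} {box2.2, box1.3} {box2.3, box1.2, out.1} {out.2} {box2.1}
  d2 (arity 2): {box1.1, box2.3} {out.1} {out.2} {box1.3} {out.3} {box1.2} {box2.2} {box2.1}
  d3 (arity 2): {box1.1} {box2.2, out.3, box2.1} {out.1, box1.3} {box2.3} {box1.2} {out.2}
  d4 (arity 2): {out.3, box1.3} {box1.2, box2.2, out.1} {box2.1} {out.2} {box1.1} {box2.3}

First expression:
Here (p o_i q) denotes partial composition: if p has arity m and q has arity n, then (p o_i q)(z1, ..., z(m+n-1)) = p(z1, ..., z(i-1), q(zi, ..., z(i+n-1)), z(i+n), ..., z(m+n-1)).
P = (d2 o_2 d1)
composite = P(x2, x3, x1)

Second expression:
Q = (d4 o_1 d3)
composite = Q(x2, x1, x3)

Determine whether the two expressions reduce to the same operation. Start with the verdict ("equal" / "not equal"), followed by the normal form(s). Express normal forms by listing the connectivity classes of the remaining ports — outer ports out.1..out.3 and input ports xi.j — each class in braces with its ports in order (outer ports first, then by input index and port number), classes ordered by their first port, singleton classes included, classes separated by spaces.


The first composite normalizes to {out.1} {out.2} {out.3} {x1.1} {x1.2, x3.3} {x1.3, x3.2} {x2.1, x3.1} {x2.2} {x2.3}
The second composite normalizes to {out.1, x3.2} {out.2} {out.3, x1.1, x1.2} {x1.3} {x2.1} {x2.2} {x2.3} {x3.1} {x3.3}
No match — not equal.

not equal; first: {out.1} {out.2} {out.3} {x1.1} {x1.2, x3.3} {x1.3, x3.2} {x2.1, x3.1} {x2.2} {x2.3}; second: {out.1, x3.2} {out.2} {out.3, x1.1, x1.2} {x1.3} {x2.1} {x2.2} {x2.3} {x3.1} {x3.3}


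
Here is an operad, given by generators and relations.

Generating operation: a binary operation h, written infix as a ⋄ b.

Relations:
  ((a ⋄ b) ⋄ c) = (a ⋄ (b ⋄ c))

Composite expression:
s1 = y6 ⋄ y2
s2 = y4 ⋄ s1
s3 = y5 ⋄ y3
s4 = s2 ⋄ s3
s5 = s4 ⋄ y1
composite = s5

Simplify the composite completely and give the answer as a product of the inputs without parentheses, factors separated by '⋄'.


Every regrouping of h is equal, so read the y-inputs in written order.
(y6 ⋄ y2) spells out as y6 ⋄ y2
(y4 ⋄ (y6 ⋄ y2)) spells out as y4 ⋄ y6 ⋄ y2
(y5 ⋄ y3) spells out as y5 ⋄ y3
((y4 ⋄ (y6 ⋄ y2)) ⋄ (y5 ⋄ y3)) spells out as y4 ⋄ y6 ⋄ y2 ⋄ y5 ⋄ y3
(((y4 ⋄ (y6 ⋄ y2)) ⋄ (y5 ⋄ y3)) ⋄ y1) spells out as y4 ⋄ y6 ⋄ y2 ⋄ y5 ⋄ y3 ⋄ y1

y4 ⋄ y6 ⋄ y2 ⋄ y5 ⋄ y3 ⋄ y1


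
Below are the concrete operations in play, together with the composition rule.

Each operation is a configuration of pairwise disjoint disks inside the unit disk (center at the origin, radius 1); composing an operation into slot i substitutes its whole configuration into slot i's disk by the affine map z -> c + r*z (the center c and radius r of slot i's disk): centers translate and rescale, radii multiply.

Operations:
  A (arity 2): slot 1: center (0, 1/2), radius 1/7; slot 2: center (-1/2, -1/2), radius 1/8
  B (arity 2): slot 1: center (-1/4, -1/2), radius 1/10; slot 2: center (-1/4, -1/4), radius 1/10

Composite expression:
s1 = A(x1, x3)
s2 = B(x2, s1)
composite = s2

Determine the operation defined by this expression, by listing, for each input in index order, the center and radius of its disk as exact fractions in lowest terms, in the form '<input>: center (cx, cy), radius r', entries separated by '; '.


x1: center (-1/4, -1/5), radius 1/70; x2: center (-1/4, -1/2), radius 1/10; x3: center (-3/10, -3/10), radius 1/80

Nesting under B composes maps z -> c + r*z down each x-path.
tracing x2 down its 1-map path: center (-1/4, -1/2), radius 1/10
tracing x1 down its 2-map path: center (-1/4, -1/5), radius 1/70
tracing x3 down its 2-map path: center (-3/10, -3/10), radius 1/80


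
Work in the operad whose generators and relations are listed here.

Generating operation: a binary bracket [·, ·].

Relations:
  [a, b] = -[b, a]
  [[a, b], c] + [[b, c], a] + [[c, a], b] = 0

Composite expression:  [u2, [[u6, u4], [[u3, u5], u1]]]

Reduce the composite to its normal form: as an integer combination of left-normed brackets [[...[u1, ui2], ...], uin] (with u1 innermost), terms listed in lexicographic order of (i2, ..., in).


[[[[[u1, u3], u5], u4], u6], u2] - [[[[[u1, u3], u5], u6], u4], u2] - [[[[[u1, u5], u3], u4], u6], u2] + [[[[[u1, u5], u3], u6], u4], u2]


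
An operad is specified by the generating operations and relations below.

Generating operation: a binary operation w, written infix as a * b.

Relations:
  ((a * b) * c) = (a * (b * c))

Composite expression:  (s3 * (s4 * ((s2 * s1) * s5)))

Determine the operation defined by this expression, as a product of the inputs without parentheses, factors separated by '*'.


s3 * s4 * s2 * s1 * s5

Every regrouping of w is equal, so read the s-inputs in written order.
(s2 * s1) collapses to s2 * s1
((s2 * s1) * s5) collapses to s2 * s1 * s5
(s4 * ((s2 * s1) * s5)) collapses to s4 * s2 * s1 * s5
(s3 * (s4 * ((s2 * s1) * s5))) collapses to s3 * s4 * s2 * s1 * s5


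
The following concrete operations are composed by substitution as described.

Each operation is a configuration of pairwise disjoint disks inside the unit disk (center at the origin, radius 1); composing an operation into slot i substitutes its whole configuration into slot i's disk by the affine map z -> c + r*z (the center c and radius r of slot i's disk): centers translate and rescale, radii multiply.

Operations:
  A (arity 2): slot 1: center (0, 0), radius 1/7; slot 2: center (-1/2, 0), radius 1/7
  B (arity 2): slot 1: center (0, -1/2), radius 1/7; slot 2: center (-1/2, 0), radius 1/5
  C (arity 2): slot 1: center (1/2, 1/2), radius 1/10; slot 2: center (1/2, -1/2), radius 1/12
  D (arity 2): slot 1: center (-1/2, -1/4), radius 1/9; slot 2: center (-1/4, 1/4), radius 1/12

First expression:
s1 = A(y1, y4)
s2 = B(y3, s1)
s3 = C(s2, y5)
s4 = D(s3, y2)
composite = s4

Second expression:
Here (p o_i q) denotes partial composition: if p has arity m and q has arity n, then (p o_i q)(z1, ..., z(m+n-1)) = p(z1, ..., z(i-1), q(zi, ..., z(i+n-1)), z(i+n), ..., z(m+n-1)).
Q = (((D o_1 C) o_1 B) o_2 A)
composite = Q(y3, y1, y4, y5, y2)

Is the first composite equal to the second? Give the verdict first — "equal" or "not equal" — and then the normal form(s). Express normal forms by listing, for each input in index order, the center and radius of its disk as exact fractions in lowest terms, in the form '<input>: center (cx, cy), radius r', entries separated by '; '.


equal; both compose to y1: center (-9/20, -7/36), radius 1/3150; y2: center (-1/4, 1/4), radius 1/12; y3: center (-4/9, -1/5), radius 1/630; y4: center (-203/450, -7/36), radius 1/3150; y5: center (-4/9, -11/36), radius 1/108

The first composite normalizes to y1: center (-9/20, -7/36), radius 1/3150; y2: center (-1/4, 1/4), radius 1/12; y3: center (-4/9, -1/5), radius 1/630; y4: center (-203/450, -7/36), radius 1/3150; y5: center (-4/9, -11/36), radius 1/108
The second composite normalizes to y1: center (-9/20, -7/36), radius 1/3150; y2: center (-1/4, 1/4), radius 1/12; y3: center (-4/9, -1/5), radius 1/630; y4: center (-203/450, -7/36), radius 1/3150; y5: center (-4/9, -11/36), radius 1/108
The forms coincide; equal.


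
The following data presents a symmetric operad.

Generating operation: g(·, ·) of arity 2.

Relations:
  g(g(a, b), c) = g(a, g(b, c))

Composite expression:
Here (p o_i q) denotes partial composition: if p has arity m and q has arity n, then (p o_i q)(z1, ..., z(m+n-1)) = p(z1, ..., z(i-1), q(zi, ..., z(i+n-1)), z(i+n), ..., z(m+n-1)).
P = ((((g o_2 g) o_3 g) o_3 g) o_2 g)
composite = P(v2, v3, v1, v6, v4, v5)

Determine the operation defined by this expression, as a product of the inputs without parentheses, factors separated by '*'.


v2 * v3 * v1 * v6 * v4 * v5

Key point: g is associative — brackets drop, the v-order remains.
g(v3, v1) unparenthesizes to v3 * v1
g(v6, v4) unparenthesizes to v6 * v4
g(g(v6, v4), v5) unparenthesizes to v6 * v4 * v5
g(g(v3, v1), g(g(v6, v4), v5)) unparenthesizes to v3 * v1 * v6 * v4 * v5
g(v2, g(g(v3, v1), g(g(v6, v4), v5))) unparenthesizes to v2 * v3 * v1 * v6 * v4 * v5


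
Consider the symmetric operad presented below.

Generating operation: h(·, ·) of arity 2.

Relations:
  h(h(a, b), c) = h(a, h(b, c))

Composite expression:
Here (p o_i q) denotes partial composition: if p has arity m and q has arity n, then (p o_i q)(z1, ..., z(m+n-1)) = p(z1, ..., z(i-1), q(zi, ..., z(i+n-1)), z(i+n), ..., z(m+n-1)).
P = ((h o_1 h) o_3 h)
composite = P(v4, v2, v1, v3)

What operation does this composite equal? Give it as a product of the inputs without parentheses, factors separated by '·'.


v4 · v2 · v1 · v3

Every regrouping of h is equal, so read the v-inputs in written order.
h(v4, v2) flattens to v4 · v2
h(v1, v3) flattens to v1 · v3
h(h(v4, v2), h(v1, v3)) flattens to v4 · v2 · v1 · v3


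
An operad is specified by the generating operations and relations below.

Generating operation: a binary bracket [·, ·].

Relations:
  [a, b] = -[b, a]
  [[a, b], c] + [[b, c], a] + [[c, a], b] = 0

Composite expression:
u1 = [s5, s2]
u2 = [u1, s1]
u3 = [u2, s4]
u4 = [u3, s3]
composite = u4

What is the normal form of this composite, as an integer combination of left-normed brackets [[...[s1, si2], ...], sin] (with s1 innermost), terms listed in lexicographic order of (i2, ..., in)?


[[[[s1, s2], s5], s4], s3] - [[[[s1, s5], s2], s4], s3]

In the tensor algebra, words opening s1 carry the s1-anchored form.
Composite bracket: [[[[s5, s2], s1], s4], s3]
Expanding via [a, b] = ab - ba: 16 signed words (2^4 = 16).
Coefficients come from the s1-initial words:
  word s1s2s5s4s3 has sign +1, contributing +[[[[s1, s2], s5], s4], s3]
  word s1s5s2s4s3 has sign -1, contributing -[[[[s1, s5], s2], s4], s3]


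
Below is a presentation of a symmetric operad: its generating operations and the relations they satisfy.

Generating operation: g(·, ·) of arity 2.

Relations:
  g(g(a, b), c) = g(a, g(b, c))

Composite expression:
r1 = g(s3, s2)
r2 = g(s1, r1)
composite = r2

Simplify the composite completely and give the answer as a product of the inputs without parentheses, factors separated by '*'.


Associativity of g dissolves the nesting; only the s-input order survives.
g(s3, s2) collapses to s3 * s2
g(s1, g(s3, s2)) collapses to s1 * s3 * s2

s1 * s3 * s2


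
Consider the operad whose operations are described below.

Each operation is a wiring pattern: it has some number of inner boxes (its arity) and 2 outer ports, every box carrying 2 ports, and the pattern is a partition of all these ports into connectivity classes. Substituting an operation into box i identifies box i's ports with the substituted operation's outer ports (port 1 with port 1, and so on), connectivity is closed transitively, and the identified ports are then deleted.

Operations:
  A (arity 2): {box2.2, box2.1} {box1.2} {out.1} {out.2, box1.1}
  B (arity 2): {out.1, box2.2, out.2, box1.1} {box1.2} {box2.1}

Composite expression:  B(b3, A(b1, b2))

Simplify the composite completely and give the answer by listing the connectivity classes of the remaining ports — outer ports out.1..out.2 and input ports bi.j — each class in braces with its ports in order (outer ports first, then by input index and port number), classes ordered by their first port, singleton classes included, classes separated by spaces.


{out.1, out.2, b1.1, b3.1} {b1.2} {b2.1, b2.2} {b3.2}

After gluing at B, chains via deleted ports link the b-ports.
after A, the pattern on (b1, b2) reads {out.1} {out.2, b1.1} {b1.2} {b2.1, b2.2} (out.j = its outer ports)
after B, the pattern on (b3, b1, b2) reads {out.1, out.2, b1.1, b3.1} {b1.2} {b2.1, b2.2} {b3.2} (out.j = its outer ports)


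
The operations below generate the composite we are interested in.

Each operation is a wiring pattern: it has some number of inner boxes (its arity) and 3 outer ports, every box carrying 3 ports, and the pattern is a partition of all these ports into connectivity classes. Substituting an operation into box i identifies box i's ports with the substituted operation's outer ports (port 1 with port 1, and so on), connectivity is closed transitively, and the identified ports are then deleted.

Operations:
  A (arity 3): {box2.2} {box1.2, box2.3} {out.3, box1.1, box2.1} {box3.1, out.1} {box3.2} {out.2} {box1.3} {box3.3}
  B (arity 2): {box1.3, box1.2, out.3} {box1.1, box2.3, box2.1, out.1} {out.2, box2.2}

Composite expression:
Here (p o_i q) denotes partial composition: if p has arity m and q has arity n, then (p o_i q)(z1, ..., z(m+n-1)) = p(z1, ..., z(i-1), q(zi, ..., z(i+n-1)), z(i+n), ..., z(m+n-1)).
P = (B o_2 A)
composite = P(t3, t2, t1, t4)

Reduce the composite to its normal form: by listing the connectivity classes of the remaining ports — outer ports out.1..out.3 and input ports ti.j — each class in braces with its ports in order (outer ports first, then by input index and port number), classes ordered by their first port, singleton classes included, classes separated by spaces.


Two ports join when wires chain via B-identified ports.
after A, the pattern on (t2, t1, t4) reads {out.1, t4.1} {out.2} {out.3, t1.1, t2.1} {t1.2} {t1.3, t2.2} {t2.3} {t4.2} {t4.3} (out.j = its outer ports)
after B, the pattern on (t3, t2, t1, t4) reads {out.1, t1.1, t2.1, t3.1, t4.1} {out.2} {out.3, t3.2, t3.3} {t1.2} {t1.3, t2.2} {t2.3} {t4.2} {t4.3} (out.j = its outer ports)

{out.1, t1.1, t2.1, t3.1, t4.1} {out.2} {out.3, t3.2, t3.3} {t1.2} {t1.3, t2.2} {t2.3} {t4.2} {t4.3}


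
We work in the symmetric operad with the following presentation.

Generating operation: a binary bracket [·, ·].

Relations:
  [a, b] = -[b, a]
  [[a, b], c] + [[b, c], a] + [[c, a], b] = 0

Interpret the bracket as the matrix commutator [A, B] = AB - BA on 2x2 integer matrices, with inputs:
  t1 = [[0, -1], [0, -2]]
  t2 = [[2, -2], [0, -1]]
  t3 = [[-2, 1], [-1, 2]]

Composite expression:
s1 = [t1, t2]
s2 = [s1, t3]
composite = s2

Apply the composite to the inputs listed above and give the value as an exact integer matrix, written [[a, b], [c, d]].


[[1, -4], [0, -1]]

[t1, t2] = [[0, -1], [0, 0]]
[[t1, t2], t3] = [[1, -4], [0, -1]]


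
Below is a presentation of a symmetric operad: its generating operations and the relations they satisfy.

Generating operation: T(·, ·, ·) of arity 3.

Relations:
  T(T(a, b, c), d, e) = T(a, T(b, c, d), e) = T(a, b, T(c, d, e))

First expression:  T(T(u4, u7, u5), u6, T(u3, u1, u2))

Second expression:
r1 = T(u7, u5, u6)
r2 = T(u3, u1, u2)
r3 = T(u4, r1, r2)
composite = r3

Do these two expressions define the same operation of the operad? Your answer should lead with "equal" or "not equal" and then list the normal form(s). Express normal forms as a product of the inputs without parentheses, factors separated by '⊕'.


equal; the common form is u4 ⊕ u7 ⊕ u5 ⊕ u6 ⊕ u3 ⊕ u1 ⊕ u2


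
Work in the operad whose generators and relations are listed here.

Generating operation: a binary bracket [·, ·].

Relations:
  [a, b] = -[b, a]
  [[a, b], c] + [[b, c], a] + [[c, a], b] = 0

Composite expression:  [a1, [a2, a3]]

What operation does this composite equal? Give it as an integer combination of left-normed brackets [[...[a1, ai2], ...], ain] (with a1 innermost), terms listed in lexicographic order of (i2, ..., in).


[[a1, a2], a3] - [[a1, a3], a2]

Antisymmetry and Jacobi reduce to a1-anchored left-normed brackets.
Composite bracket: [a1, [a2, a3]]
Applying ab - ba throughout gives 4 signed words (2^2 = 4).
Coefficients come from the a1-initial words:
  word a1a2a3 has sign +1, contributing +[[a1, a2], a3]
  word a1a3a2 has sign -1, contributing -[[a1, a3], a2]


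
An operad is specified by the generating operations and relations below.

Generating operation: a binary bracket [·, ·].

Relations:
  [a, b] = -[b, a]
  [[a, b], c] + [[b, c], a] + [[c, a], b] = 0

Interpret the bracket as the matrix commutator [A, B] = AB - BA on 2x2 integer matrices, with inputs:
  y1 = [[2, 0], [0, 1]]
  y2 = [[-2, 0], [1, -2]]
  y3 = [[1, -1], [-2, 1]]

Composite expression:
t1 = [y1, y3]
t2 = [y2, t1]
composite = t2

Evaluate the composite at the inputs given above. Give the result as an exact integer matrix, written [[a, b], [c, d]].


[[1, 0], [0, -1]]

[y1, y3] = [[0, -1], [2, 0]]
[y2, [y1, y3]] = [[1, 0], [0, -1]]


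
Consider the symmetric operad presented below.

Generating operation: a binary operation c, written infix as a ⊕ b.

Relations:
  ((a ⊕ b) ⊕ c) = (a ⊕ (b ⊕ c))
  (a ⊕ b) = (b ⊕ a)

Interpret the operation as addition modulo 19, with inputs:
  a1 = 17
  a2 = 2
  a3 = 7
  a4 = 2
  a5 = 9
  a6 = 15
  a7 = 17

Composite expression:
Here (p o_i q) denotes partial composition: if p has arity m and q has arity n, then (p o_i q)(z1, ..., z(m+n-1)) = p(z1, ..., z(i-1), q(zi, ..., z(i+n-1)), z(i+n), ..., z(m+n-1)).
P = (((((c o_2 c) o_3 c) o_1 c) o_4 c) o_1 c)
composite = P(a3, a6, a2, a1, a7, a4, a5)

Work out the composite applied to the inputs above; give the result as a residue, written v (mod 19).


12 (mod 19)

(a3 ⊕ a6) = 3
((a3 ⊕ a6) ⊕ a2) = 5
(a7 ⊕ a4) = 0
((a7 ⊕ a4) ⊕ a5) = 9
(a1 ⊕ ((a7 ⊕ a4) ⊕ a5)) = 7
(((a3 ⊕ a6) ⊕ a2) ⊕ (a1 ⊕ ((a7 ⊕ a4) ⊕ a5))) = 12


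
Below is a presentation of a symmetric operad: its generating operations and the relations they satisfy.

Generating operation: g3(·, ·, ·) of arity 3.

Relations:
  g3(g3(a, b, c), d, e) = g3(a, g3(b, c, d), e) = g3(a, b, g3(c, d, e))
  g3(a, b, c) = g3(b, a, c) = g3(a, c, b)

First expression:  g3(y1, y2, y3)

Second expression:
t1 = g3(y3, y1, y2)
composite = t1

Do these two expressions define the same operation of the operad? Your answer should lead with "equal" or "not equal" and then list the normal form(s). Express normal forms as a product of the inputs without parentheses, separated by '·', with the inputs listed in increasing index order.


equal; the common form is y1 · y2 · y3

The first composite normalizes to y1 · y2 · y3
The second composite normalizes to y1 · y2 · y3
Both agree, so they are equal.


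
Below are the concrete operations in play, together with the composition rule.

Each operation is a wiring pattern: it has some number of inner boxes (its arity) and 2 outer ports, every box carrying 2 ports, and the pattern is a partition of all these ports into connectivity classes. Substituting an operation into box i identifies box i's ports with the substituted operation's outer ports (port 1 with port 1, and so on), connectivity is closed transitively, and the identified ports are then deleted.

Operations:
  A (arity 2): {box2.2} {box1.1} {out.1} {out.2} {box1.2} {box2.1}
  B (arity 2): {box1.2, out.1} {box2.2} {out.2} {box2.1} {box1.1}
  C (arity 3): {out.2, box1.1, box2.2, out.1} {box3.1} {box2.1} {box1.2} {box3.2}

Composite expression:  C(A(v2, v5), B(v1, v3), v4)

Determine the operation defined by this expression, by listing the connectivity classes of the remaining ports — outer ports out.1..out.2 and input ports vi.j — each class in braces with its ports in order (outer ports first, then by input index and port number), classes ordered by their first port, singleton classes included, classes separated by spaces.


Two ports join when wires chain via C-identified ports.
after A, the pattern on (v2, v5) reads {out.1} {out.2} {v2.1} {v2.2} {v5.1} {v5.2} (out.j = its outer ports)
after B, the pattern on (v1, v3) reads {out.1, v1.2} {out.2} {v1.1} {v3.1} {v3.2} (out.j = its outer ports)
after C, the pattern on (v2, v5, v1, v3, v4) reads {out.1, out.2} {v1.1} {v1.2} {v2.1} {v2.2} {v3.1} {v3.2} {v4.1} {v4.2} {v5.1} {v5.2} (out.j = its outer ports)

{out.1, out.2} {v1.1} {v1.2} {v2.1} {v2.2} {v3.1} {v3.2} {v4.1} {v4.2} {v5.1} {v5.2}


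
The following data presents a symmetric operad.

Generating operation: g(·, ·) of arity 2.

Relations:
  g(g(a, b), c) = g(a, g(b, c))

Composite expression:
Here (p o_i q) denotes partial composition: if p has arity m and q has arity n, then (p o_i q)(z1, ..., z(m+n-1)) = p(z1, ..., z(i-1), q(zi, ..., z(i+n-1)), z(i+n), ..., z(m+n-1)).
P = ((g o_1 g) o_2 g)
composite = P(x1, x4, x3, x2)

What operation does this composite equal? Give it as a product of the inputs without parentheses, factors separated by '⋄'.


x1 ⋄ x4 ⋄ x3 ⋄ x2

The g-tree's shape is irrelevant; the x-reading-order decides.
g(x4, x3) collapses to x4 ⋄ x3
g(x1, g(x4, x3)) collapses to x1 ⋄ x4 ⋄ x3
g(g(x1, g(x4, x3)), x2) collapses to x1 ⋄ x4 ⋄ x3 ⋄ x2


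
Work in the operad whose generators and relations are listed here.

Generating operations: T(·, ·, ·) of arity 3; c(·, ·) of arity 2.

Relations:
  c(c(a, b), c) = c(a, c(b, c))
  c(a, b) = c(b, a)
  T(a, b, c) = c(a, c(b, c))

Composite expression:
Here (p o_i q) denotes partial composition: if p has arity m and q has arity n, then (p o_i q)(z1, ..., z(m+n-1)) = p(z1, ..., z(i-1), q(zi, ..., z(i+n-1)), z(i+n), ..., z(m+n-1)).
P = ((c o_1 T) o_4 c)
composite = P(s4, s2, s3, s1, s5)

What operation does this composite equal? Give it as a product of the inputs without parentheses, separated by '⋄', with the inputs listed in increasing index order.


Key point: c commutes, so take the s-inputs in any fixed order.
T(s4, s2, s3) spells out as s4 ⋄ s2 ⋄ s3
c(s1, s5) spells out as s1 ⋄ s5
c(T(s4, s2, s3), c(s1, s5)) spells out as s4 ⋄ s2 ⋄ s3 ⋄ s1 ⋄ s5
putting the inputs in ascending order: s1 ⋄ s2 ⋄ s3 ⋄ s4 ⋄ s5

s1 ⋄ s2 ⋄ s3 ⋄ s4 ⋄ s5


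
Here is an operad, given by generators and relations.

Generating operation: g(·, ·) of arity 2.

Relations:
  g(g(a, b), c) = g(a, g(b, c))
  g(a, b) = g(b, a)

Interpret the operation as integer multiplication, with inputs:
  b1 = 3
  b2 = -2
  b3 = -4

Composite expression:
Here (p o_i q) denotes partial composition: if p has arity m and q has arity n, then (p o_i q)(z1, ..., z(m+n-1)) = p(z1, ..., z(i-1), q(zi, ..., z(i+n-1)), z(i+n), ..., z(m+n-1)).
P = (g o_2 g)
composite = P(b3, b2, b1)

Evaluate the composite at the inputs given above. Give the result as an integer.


24

g(b2, b1) = -6
g(b3, g(b2, b1)) = 24


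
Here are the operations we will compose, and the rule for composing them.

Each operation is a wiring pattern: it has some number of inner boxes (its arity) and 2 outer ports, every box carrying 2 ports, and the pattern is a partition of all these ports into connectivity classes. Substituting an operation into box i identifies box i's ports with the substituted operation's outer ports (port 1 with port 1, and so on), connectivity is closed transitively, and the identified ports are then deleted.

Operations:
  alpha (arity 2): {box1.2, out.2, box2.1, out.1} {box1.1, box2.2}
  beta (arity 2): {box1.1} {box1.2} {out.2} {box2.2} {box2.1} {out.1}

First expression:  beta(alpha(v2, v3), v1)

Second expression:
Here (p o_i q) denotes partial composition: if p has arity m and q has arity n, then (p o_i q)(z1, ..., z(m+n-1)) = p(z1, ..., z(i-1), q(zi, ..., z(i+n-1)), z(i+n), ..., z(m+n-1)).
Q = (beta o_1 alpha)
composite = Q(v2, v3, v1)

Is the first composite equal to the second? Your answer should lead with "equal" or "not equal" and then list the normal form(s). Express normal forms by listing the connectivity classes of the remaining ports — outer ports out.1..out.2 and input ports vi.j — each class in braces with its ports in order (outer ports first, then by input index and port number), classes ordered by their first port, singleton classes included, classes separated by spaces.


Reducing the first expression gives {out.1} {out.2} {v1.1} {v1.2} {v2.1, v3.2} {v2.2, v3.1}
Reducing the second expression gives {out.1} {out.2} {v1.1} {v1.2} {v2.1, v3.2} {v2.2, v3.1}
Same normal form: equal.

equal — both sides give {out.1} {out.2} {v1.1} {v1.2} {v2.1, v3.2} {v2.2, v3.1}


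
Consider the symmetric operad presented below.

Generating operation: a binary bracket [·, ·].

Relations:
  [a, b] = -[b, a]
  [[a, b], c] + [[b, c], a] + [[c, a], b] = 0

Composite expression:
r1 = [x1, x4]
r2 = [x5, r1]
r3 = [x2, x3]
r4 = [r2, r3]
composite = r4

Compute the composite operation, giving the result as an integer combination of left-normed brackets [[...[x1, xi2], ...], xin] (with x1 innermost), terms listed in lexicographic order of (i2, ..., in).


-[[[[x1, x4], x5], x2], x3] + [[[[x1, x4], x5], x3], x2]

Skip Jacobi rewriting: expand, keep x1-initial words, read off terms.
Composite bracket: [[x5, [x1, x4]], [x2, x3]]
Expanding via [a, b] = ab - ba: 16 signed words (2^4 = 16).
Coefficients come from the x1-initial words:
  x1x4x5x2x3 appears with sign -1, giving the term -[[[[x1, x4], x5], x2], x3]
  x1x4x5x3x2 appears with sign +1, giving the term +[[[[x1, x4], x5], x3], x2]


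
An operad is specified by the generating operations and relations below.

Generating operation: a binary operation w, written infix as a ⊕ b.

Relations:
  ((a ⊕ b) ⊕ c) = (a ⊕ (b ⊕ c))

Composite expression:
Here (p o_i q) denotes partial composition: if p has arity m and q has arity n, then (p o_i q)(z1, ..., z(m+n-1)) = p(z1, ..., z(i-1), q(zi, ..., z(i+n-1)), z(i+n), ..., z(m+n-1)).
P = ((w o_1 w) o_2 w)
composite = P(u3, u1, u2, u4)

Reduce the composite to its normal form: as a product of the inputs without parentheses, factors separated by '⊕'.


u3 ⊕ u1 ⊕ u2 ⊕ u4

All parenthesizations of w agree; list the u-inputs left to right.
(u1 ⊕ u2) reduces to u1 ⊕ u2
(u3 ⊕ (u1 ⊕ u2)) reduces to u3 ⊕ u1 ⊕ u2
((u3 ⊕ (u1 ⊕ u2)) ⊕ u4) reduces to u3 ⊕ u1 ⊕ u2 ⊕ u4


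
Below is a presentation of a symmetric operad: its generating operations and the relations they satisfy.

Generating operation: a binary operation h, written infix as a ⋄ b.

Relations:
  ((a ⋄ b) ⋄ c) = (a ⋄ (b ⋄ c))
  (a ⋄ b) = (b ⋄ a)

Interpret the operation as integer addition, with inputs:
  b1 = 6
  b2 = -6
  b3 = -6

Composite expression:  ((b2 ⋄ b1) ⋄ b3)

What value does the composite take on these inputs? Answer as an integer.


-6

(b2 ⋄ b1) = 0
((b2 ⋄ b1) ⋄ b3) = -6


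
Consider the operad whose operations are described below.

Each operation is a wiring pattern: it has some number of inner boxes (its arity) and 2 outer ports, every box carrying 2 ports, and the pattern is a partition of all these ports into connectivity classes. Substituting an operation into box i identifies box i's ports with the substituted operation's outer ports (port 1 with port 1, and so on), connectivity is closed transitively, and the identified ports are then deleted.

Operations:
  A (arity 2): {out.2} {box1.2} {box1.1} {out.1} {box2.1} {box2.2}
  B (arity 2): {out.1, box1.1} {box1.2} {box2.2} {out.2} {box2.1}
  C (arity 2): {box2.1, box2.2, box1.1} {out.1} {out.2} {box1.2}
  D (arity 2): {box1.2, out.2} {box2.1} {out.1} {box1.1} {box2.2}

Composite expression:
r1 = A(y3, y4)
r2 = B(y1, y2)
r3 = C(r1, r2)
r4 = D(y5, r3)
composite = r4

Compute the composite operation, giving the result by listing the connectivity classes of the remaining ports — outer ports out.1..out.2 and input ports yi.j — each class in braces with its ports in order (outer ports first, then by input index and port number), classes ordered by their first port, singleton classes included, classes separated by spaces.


{out.1} {out.2, y5.2} {y1.1} {y1.2} {y2.1} {y2.2} {y3.1} {y3.2} {y4.1} {y4.2} {y5.1}

Reachability decides: close wires over D-identified ports.
after A, the pattern on (y3, y4) reads {out.1} {out.2} {y3.1} {y3.2} {y4.1} {y4.2} (out.j = its outer ports)
after B, the pattern on (y1, y2) reads {out.1, y1.1} {out.2} {y1.2} {y2.1} {y2.2} (out.j = its outer ports)
after C, the pattern on (y3, y4, y1, y2) reads {out.1} {out.2} {y1.1} {y1.2} {y2.1} {y2.2} {y3.1} {y3.2} {y4.1} {y4.2} (out.j = its outer ports)
after D, the pattern on (y5, y3, y4, y1, y2) reads {out.1} {out.2, y5.2} {y1.1} {y1.2} {y2.1} {y2.2} {y3.1} {y3.2} {y4.1} {y4.2} {y5.1} (out.j = its outer ports)
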